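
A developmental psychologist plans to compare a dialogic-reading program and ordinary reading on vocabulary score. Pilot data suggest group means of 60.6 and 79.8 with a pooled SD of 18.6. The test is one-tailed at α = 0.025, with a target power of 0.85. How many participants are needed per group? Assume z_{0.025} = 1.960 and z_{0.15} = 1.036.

n = 17 per group

Cohen's d = |M₁ − M₂| / SD_pooled = |60.6 − 79.8| / 18.6 = 19.2 / 18.6 = 1.032.
For two independent groups with equal n: n = 2·((z_{α} + z_β) / d)².
z_{α} + z_β = 1.960 + 1.036 = 2.996.
n = 2 × (2.996 / 1.032)² = 2 × 2.903² = 2 × 8.43 = 16.9.
Round up to the next whole participant.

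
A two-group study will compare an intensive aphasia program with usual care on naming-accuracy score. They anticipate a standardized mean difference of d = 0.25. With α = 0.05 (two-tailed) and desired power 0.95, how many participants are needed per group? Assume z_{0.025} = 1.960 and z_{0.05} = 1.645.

For two independent groups with equal n: n = 2·((z_{α/2} + z_β) / d)².
z_{α/2} + z_β = 1.960 + 1.645 = 3.605.
n = 2 × (3.605 / 0.25)² = 2 × 14.420² = 2 × 207.94 = 415.9.
Round up to the next whole participant.

n = 416 per group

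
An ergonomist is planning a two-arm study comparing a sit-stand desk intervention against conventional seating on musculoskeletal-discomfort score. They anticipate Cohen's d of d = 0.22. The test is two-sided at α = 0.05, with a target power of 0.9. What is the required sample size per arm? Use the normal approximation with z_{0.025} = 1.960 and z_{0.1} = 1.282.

For two independent groups with equal n: n = 2·((z_{α/2} + z_β) / d)².
z_{α/2} + z_β = 1.960 + 1.282 = 3.242.
n = 2 × (3.242 / 0.22)² = 2 × 14.736² = 2 × 217.16 = 434.3.
Round up to the next whole participant.

n = 435 per group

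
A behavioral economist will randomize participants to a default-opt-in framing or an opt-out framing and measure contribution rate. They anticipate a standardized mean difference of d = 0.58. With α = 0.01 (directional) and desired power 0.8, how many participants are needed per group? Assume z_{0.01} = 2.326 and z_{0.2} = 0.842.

For two independent groups with equal n: n = 2·((z_{α} + z_β) / d)².
z_{α} + z_β = 2.326 + 0.842 = 3.168.
n = 2 × (3.168 / 0.58)² = 2 × 5.462² = 2 × 29.83 = 59.7.
Round up to the next whole participant.

n = 60 per group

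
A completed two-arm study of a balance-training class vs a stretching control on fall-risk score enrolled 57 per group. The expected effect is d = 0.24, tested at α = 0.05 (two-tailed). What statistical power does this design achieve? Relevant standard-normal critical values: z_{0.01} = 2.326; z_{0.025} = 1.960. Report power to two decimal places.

power ≈ 0.25

For two equal groups, power = Φ(d·√(n/2) − z_{α/2}).
d·√(n/2) = 0.24 × √(57/2) = 0.24 × 5.339 = 1.281.
z_β = 1.281 − 1.960 = -0.679.
Power = Φ(-0.679) = 0.249.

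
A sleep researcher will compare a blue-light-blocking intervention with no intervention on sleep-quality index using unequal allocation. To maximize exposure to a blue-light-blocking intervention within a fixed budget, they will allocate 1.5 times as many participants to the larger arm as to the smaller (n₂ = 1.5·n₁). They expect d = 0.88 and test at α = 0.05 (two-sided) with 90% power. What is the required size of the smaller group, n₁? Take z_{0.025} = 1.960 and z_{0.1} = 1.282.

n₁ = 23

With allocation ratio k = n₂/n₁ = 1.5, Var(x̄₁−x̄₂) = σ²(1/n₁ + 1/(k·n₁)) = σ²·(k+1)/(k·n₁).
So n₁ = (1 + 1/k)·((z_{α/2} + z_β)/d)² = 1.667 × (3.242/0.88)².
n₁ = 1.667 × 13.57 = 22.6.
Round up: n₁ = 23, giving n₂ = ⌈1.5 × 23⌉ = ⌈34.5⌉ = 35.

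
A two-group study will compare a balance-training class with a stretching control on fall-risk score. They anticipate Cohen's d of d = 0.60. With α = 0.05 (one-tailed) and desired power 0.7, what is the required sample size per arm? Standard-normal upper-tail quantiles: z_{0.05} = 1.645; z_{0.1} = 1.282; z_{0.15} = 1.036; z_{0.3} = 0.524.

n = 27 per group

For two independent groups with equal n: n = 2·((z_{α} + z_β) / d)².
z_{α} + z_β = 1.645 + 0.524 = 2.169.
n = 2 × (2.169 / 0.60)² = 2 × 3.615² = 2 × 13.07 = 26.1.
Round up to the next whole participant.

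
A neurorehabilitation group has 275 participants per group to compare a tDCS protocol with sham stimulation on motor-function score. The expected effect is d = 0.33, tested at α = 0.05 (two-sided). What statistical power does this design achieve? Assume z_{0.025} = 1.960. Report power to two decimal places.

For two equal groups, power = Φ(d·√(n/2) − z_{α/2}).
d·√(n/2) = 0.33 × √(275/2) = 0.33 × 11.726 = 3.870.
z_β = 3.870 − 1.960 = 1.910.
Power = Φ(1.910) = 0.972.

power ≈ 0.97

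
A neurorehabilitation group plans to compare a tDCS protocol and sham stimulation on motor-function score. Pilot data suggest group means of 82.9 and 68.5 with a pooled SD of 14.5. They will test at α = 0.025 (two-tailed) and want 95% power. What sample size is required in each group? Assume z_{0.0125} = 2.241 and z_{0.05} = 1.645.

Cohen's d = |M₁ − M₂| / SD_pooled = |82.9 − 68.5| / 14.5 = 14.4 / 14.5 = 0.993.
For two independent groups with equal n: n = 2·((z_{α/2} + z_β) / d)².
z_{α/2} + z_β = 2.241 + 1.645 = 3.886.
n = 2 × (3.886 / 0.993)² = 2 × 3.913² = 2 × 15.31 = 30.6.
Round up to the next whole participant.

n = 31 per group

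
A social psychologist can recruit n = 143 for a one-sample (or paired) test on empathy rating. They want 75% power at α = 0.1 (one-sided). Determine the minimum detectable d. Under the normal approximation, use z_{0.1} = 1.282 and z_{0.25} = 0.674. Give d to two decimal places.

For a single sample (or paired design) of n = 143: d_min = (z_{α} + z_β)/√n.
z-sum = 1.282 + 0.674 = 1.956.
d_min = 1.956 / √143 = 1.956 / 11.958 = 0.164.

d_min ≈ 0.16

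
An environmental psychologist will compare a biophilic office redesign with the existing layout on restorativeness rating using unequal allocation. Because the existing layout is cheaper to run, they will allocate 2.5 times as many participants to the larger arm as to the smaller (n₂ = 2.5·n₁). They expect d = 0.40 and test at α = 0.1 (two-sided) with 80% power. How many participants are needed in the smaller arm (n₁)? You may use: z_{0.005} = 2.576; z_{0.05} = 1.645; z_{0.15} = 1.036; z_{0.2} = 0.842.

With allocation ratio k = n₂/n₁ = 2.5, Var(x̄₁−x̄₂) = σ²(1/n₁ + 1/(k·n₁)) = σ²·(k+1)/(k·n₁).
So n₁ = (1 + 1/k)·((z_{α/2} + z_β)/d)² = 1.400 × (2.487/0.40)².
n₁ = 1.400 × 38.66 = 54.1.
Round up: n₁ = 55, giving n₂ = ⌈2.5 × 55⌉ = ⌈137.5⌉ = 138.

n₁ = 55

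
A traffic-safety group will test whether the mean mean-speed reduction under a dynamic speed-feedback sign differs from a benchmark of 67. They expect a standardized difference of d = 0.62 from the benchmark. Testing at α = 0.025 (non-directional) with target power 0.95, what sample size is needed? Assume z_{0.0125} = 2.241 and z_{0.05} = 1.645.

For a one-sample test: n = ((z_{α/2} + z_β) / d)².
z_{α/2} + z_β = 2.241 + 1.645 = 3.886.
n = (3.886 / 0.62)² = 6.268² = 39.28.
Round up.

n = 40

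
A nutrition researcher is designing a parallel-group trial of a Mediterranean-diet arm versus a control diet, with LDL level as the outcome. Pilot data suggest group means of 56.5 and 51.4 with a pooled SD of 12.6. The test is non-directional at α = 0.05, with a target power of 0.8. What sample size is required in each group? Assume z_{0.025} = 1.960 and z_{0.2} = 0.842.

n = 96 per group

Cohen's d = |M₁ − M₂| / SD_pooled = |56.5 − 51.4| / 12.6 = 5.1 / 12.6 = 0.405.
For two independent groups with equal n: n = 2·((z_{α/2} + z_β) / d)².
z_{α/2} + z_β = 1.960 + 0.842 = 2.802.
n = 2 × (2.802 / 0.405)² = 2 × 6.919² = 2 × 47.87 = 95.7.
Round up to the next whole participant.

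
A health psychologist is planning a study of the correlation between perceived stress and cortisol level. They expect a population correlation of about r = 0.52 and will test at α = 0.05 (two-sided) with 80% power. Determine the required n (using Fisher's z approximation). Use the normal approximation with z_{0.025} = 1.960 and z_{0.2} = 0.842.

Fisher's z: C = ½·ln((1+r)/(1−r)) = ½·ln(3.1667) = 0.5763.
n = ((z_{α/2} + z_β)/C)² + 3.
(1.960 + 0.842) / 0.5763 = 2.802 / 0.5763 = 4.862.
n = 4.862² + 3 = 23.64 + 3 = 26.6.
Round up.

n = 27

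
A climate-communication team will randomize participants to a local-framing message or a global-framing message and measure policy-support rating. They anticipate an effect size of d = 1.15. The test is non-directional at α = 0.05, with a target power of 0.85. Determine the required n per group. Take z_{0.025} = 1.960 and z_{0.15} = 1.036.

For two independent groups with equal n: n = 2·((z_{α/2} + z_β) / d)².
z_{α/2} + z_β = 1.960 + 1.036 = 2.996.
n = 2 × (2.996 / 1.15)² = 2 × 2.605² = 2 × 6.79 = 13.6.
Round up to the next whole participant.

n = 14 per group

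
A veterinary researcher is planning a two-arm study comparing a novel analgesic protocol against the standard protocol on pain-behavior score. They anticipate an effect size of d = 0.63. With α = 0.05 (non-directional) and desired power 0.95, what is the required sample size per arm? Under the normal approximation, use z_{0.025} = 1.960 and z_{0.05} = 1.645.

n = 66 per group

For two independent groups with equal n: n = 2·((z_{α/2} + z_β) / d)².
z_{α/2} + z_β = 1.960 + 1.645 = 3.605.
n = 2 × (3.605 / 0.63)² = 2 × 5.722² = 2 × 32.74 = 65.5.
Round up to the next whole participant.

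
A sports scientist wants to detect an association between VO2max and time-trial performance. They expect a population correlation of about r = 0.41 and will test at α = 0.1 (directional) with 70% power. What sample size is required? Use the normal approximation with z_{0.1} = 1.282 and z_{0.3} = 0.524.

Fisher's z: C = ½·ln((1+r)/(1−r)) = ½·ln(2.3898) = 0.4356.
n = ((z_{α} + z_β)/C)² + 3.
(1.282 + 0.524) / 0.4356 = 1.806 / 0.4356 = 4.146.
n = 4.146² + 3 = 17.19 + 3 = 20.2.
Round up.

n = 21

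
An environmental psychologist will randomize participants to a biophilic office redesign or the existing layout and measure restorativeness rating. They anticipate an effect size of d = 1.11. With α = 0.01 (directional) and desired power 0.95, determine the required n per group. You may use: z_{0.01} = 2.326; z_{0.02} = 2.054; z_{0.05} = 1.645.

n = 26 per group

For two independent groups with equal n: n = 2·((z_{α} + z_β) / d)².
z_{α} + z_β = 2.326 + 1.645 = 3.971.
n = 2 × (3.971 / 1.11)² = 2 × 3.577² = 2 × 12.80 = 25.6.
Round up to the next whole participant.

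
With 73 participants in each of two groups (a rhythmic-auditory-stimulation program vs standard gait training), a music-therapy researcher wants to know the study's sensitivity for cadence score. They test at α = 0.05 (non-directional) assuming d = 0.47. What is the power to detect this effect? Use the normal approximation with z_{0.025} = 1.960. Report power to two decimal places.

For two equal groups, power = Φ(d·√(n/2) − z_{α/2}).
d·√(n/2) = 0.47 × √(73/2) = 0.47 × 6.042 = 2.840.
z_β = 2.840 − 1.960 = 0.880.
Power = Φ(0.880) = 0.810.

power ≈ 0.81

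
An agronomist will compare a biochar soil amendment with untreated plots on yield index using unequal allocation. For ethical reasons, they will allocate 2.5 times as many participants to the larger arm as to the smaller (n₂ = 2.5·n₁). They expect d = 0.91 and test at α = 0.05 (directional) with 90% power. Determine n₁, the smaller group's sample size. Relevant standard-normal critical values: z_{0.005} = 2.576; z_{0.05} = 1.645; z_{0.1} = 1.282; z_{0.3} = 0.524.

With allocation ratio k = n₂/n₁ = 2.5, Var(x̄₁−x̄₂) = σ²(1/n₁ + 1/(k·n₁)) = σ²·(k+1)/(k·n₁).
So n₁ = (1 + 1/k)·((z_{α} + z_β)/d)² = 1.400 × (2.927/0.91)².
n₁ = 1.400 × 10.35 = 14.5.
Round up: n₁ = 15, giving n₂ = ⌈2.5 × 15⌉ = ⌈37.5⌉ = 38.

n₁ = 15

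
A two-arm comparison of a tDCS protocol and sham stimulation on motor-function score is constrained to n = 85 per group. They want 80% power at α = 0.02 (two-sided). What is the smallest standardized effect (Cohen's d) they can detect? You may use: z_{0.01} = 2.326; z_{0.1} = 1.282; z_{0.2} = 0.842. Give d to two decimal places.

d_min ≈ 0.49

For two independent groups of n = 85 each: d_min = (z_{α/2} + z_β)·√(2/n).
z-sum = 2.326 + 0.842 = 3.168.
d_min = 3.168 × √(2/85) = 3.168 × 0.1534 = 0.486.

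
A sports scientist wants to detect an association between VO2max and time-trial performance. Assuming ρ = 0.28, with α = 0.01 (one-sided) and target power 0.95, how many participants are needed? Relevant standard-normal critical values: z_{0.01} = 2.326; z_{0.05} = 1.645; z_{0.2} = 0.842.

n = 194

Fisher's z: C = ½·ln((1+r)/(1−r)) = ½·ln(1.7778) = 0.2877.
n = ((z_{α} + z_β)/C)² + 3.
(2.326 + 1.645) / 0.2877 = 3.971 / 0.2877 = 13.803.
n = 13.803² + 3 = 190.51 + 3 = 193.5.
Round up.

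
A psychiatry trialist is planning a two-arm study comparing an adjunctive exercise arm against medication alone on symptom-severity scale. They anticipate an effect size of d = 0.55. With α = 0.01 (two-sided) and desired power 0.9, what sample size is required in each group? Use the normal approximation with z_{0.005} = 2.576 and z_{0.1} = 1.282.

n = 99 per group

For two independent groups with equal n: n = 2·((z_{α/2} + z_β) / d)².
z_{α/2} + z_β = 2.576 + 1.282 = 3.858.
n = 2 × (3.858 / 0.55)² = 2 × 7.015² = 2 × 49.20 = 98.4.
Round up to the next whole participant.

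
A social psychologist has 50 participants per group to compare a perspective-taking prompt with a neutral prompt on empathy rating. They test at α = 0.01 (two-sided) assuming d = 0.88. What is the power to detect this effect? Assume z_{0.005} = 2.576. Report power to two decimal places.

power ≈ 0.97

For two equal groups, power = Φ(d·√(n/2) − z_{α/2}).
d·√(n/2) = 0.88 × √(50/2) = 0.88 × 5.000 = 4.400.
z_β = 4.400 − 2.576 = 1.824.
Power = Φ(1.824) = 0.966.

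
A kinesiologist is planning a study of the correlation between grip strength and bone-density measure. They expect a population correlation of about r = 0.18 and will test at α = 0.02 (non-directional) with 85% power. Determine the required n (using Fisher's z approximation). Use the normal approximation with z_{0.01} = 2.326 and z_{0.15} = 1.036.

Fisher's z: C = ½·ln((1+r)/(1−r)) = ½·ln(1.4390) = 0.1820.
n = ((z_{α/2} + z_β)/C)² + 3.
(2.326 + 1.036) / 0.1820 = 3.362 / 0.1820 = 18.473.
n = 18.473² + 3 = 341.23 + 3 = 344.2.
Round up.

n = 345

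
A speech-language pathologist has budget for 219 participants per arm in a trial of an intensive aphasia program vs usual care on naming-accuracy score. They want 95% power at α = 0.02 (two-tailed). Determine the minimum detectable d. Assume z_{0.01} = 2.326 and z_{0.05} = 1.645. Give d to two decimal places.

d_min ≈ 0.38

For two independent groups of n = 219 each: d_min = (z_{α/2} + z_β)·√(2/n).
z-sum = 2.326 + 1.645 = 3.971.
d_min = 3.971 × √(2/219) = 3.971 × 0.0956 = 0.379.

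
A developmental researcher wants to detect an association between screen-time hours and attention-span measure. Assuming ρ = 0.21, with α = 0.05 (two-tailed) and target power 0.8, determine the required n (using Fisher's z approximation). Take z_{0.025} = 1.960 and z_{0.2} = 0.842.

n = 176

Fisher's z: C = ½·ln((1+r)/(1−r)) = ½·ln(1.5316) = 0.2132.
n = ((z_{α/2} + z_β)/C)² + 3.
(1.960 + 0.842) / 0.2132 = 2.802 / 0.2132 = 13.143.
n = 13.143² + 3 = 172.73 + 3 = 175.7.
Round up.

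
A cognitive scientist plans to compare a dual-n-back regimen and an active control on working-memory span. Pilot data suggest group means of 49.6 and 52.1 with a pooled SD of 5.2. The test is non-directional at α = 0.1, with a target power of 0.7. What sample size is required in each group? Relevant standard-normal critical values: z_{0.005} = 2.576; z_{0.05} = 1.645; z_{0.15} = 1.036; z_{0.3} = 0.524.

Cohen's d = |M₁ − M₂| / SD_pooled = |49.6 − 52.1| / 5.2 = 2.5 / 5.2 = 0.481.
For two independent groups with equal n: n = 2·((z_{α/2} + z_β) / d)².
z_{α/2} + z_β = 1.645 + 0.524 = 2.169.
n = 2 × (2.169 / 0.481)² = 2 × 4.509² = 2 × 20.33 = 40.7.
Round up to the next whole participant.

n = 41 per group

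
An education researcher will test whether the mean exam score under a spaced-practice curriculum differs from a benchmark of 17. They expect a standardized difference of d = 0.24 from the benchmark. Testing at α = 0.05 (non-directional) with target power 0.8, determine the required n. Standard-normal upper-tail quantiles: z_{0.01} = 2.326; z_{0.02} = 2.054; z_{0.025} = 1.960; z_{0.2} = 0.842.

For a one-sample test: n = ((z_{α/2} + z_β) / d)².
z_{α/2} + z_β = 1.960 + 0.842 = 2.802.
n = (2.802 / 0.24)² = 11.675² = 136.31.
Round up.

n = 137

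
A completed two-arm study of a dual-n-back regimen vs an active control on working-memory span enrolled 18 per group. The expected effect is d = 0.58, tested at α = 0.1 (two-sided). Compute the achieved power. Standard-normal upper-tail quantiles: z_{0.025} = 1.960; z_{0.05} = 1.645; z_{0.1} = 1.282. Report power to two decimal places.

power ≈ 0.54

For two equal groups, power = Φ(d·√(n/2) − z_{α/2}).
d·√(n/2) = 0.58 × √(18/2) = 0.58 × 3.000 = 1.740.
z_β = 1.740 − 1.645 = 0.095.
Power = Φ(0.095) = 0.538.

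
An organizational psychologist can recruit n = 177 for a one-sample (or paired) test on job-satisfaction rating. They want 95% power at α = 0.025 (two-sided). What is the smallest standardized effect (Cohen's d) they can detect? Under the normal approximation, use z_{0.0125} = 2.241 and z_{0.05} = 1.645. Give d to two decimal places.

For a single sample (or paired design) of n = 177: d_min = (z_{α/2} + z_β)/√n.
z-sum = 2.241 + 1.645 = 3.886.
d_min = 3.886 / √177 = 3.886 / 13.304 = 0.292.

d_min ≈ 0.29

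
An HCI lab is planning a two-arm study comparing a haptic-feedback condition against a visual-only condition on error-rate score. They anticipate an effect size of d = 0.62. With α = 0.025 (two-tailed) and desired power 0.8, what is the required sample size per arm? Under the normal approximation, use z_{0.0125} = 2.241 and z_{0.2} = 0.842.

n = 50 per group

For two independent groups with equal n: n = 2·((z_{α/2} + z_β) / d)².
z_{α/2} + z_β = 2.241 + 0.842 = 3.083.
n = 2 × (3.083 / 0.62)² = 2 × 4.973² = 2 × 24.73 = 49.5.
Round up to the next whole participant.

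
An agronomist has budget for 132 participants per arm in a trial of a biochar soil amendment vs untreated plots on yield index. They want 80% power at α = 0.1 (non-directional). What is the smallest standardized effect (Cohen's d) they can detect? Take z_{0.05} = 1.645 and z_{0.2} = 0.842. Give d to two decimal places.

d_min ≈ 0.31

For two independent groups of n = 132 each: d_min = (z_{α/2} + z_β)·√(2/n).
z-sum = 1.645 + 0.842 = 2.487.
d_min = 2.487 × √(2/132) = 2.487 × 0.1231 = 0.306.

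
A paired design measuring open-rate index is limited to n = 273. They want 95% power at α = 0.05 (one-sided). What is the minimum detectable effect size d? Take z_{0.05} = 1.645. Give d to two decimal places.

For a single sample (or paired design) of n = 273: d_min = (z_{α} + z_β)/√n.
z-sum = 1.645 + 1.645 = 3.290.
d_min = 3.290 / √273 = 3.290 / 16.523 = 0.199.

d_min ≈ 0.20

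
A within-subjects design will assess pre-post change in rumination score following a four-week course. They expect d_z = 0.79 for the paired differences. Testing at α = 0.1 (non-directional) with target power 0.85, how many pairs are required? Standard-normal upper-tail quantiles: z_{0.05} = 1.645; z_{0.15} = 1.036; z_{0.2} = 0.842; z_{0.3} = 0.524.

n = 12 pairs

For a paired (one-sample on differences) test: n = ((z_{α/2} + z_β) / d)².
z_{α/2} + z_β = 1.645 + 1.036 = 2.681.
n = (2.681 / 0.79)² = 3.394² = 11.52.
Round up.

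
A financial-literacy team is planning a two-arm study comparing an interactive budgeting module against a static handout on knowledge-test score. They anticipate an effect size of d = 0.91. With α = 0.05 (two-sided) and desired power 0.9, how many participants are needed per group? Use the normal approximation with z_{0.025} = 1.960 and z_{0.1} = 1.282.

n = 26 per group

For two independent groups with equal n: n = 2·((z_{α/2} + z_β) / d)².
z_{α/2} + z_β = 1.960 + 1.282 = 3.242.
n = 2 × (3.242 / 0.91)² = 2 × 3.563² = 2 × 12.69 = 25.4.
Round up to the next whole participant.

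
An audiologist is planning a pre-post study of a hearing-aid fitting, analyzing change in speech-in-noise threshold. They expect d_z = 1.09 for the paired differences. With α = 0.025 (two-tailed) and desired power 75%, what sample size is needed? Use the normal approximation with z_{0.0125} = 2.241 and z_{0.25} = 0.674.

For a paired (one-sample on differences) test: n = ((z_{α/2} + z_β) / d)².
z_{α/2} + z_β = 2.241 + 0.674 = 2.915.
n = (2.915 / 1.09)² = 2.674² = 7.15.
Round up.

n = 8 pairs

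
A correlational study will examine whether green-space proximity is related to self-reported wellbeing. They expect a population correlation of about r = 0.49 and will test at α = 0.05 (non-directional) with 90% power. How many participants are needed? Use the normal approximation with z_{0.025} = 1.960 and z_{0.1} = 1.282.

n = 40

Fisher's z: C = ½·ln((1+r)/(1−r)) = ½·ln(2.9216) = 0.5361.
n = ((z_{α/2} + z_β)/C)² + 3.
(1.960 + 1.282) / 0.5361 = 3.242 / 0.5361 = 6.047.
n = 6.047² + 3 = 36.57 + 3 = 39.6.
Round up.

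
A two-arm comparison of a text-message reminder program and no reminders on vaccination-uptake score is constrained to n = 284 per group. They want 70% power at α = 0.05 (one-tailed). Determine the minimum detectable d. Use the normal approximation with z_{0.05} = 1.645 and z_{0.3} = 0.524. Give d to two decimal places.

For two independent groups of n = 284 each: d_min = (z_{α} + z_β)·√(2/n).
z-sum = 1.645 + 0.524 = 2.169.
d_min = 2.169 × √(2/284) = 2.169 × 0.0839 = 0.182.

d_min ≈ 0.18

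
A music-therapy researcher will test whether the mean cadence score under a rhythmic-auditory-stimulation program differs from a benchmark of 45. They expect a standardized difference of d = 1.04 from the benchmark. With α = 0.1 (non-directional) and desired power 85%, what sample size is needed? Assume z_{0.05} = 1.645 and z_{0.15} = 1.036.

n = 7

For a one-sample test: n = ((z_{α/2} + z_β) / d)².
z_{α/2} + z_β = 1.645 + 1.036 = 2.681.
n = (2.681 / 1.04)² = 2.578² = 6.65.
Round up.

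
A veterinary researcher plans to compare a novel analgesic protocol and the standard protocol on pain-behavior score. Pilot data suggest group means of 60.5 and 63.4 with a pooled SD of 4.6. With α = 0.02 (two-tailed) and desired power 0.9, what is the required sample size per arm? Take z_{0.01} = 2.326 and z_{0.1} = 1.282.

Cohen's d = |M₁ − M₂| / SD_pooled = |60.5 − 63.4| / 4.6 = 2.9 / 4.6 = 0.630.
For two independent groups with equal n: n = 2·((z_{α/2} + z_β) / d)².
z_{α/2} + z_β = 2.326 + 1.282 = 3.608.
n = 2 × (3.608 / 0.630)² = 2 × 5.727² = 2 × 32.80 = 65.6.
Round up to the next whole participant.

n = 66 per group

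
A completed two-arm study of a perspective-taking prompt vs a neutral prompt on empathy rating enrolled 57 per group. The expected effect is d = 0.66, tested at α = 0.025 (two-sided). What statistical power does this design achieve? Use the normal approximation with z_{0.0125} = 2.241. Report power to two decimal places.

power ≈ 0.90

For two equal groups, power = Φ(d·√(n/2) − z_{α/2}).
d·√(n/2) = 0.66 × √(57/2) = 0.66 × 5.339 = 3.523.
z_β = 3.523 − 2.241 = 1.282.
Power = Φ(1.282) = 0.900.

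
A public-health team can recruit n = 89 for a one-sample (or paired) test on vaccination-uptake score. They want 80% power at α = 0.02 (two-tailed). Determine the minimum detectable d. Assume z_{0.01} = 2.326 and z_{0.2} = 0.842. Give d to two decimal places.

d_min ≈ 0.34

For a single sample (or paired design) of n = 89: d_min = (z_{α/2} + z_β)/√n.
z-sum = 2.326 + 0.842 = 3.168.
d_min = 3.168 / √89 = 3.168 / 9.434 = 0.336.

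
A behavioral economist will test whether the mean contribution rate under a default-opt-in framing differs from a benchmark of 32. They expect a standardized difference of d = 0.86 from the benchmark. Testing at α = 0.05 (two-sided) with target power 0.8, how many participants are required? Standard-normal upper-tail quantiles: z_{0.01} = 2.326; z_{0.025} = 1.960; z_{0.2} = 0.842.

n = 11

For a one-sample test: n = ((z_{α/2} + z_β) / d)².
z_{α/2} + z_β = 1.960 + 0.842 = 2.802.
n = (2.802 / 0.86)² = 3.258² = 10.62.
Round up.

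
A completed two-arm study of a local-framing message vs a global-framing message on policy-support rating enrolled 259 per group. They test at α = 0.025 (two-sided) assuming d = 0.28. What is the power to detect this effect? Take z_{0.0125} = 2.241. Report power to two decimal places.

For two equal groups, power = Φ(d·√(n/2) − z_{α/2}).
d·√(n/2) = 0.28 × √(259/2) = 0.28 × 11.380 = 3.186.
z_β = 3.186 − 2.241 = 0.945.
Power = Φ(0.945) = 0.828.

power ≈ 0.83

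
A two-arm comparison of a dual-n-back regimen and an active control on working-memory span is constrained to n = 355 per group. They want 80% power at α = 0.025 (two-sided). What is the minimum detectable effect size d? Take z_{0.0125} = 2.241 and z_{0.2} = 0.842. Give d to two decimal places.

d_min ≈ 0.23

For two independent groups of n = 355 each: d_min = (z_{α/2} + z_β)·√(2/n).
z-sum = 2.241 + 0.842 = 3.083.
d_min = 3.083 × √(2/355) = 3.083 × 0.0751 = 0.231.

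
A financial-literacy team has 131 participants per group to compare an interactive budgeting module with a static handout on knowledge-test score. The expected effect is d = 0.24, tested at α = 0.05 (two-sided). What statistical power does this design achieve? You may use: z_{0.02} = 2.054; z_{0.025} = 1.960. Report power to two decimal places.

power ≈ 0.49

For two equal groups, power = Φ(d·√(n/2) − z_{α/2}).
d·√(n/2) = 0.24 × √(131/2) = 0.24 × 8.093 = 1.942.
z_β = 1.942 − 1.960 = -0.018.
Power = Φ(-0.018) = 0.493.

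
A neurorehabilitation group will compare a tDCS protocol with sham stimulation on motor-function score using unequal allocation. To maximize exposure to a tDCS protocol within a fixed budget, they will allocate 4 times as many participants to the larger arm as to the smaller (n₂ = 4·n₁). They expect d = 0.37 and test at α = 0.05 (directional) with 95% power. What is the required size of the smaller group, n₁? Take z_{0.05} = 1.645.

n₁ = 99

With allocation ratio k = n₂/n₁ = 4, Var(x̄₁−x̄₂) = σ²(1/n₁ + 1/(k·n₁)) = σ²·(k+1)/(k·n₁).
So n₁ = (1 + 1/k)·((z_{α} + z_β)/d)² = 1.250 × (3.290/0.37)².
n₁ = 1.250 × 79.07 = 98.8.
Round up: n₁ = 99, giving n₂ = 4 × 99 = 396.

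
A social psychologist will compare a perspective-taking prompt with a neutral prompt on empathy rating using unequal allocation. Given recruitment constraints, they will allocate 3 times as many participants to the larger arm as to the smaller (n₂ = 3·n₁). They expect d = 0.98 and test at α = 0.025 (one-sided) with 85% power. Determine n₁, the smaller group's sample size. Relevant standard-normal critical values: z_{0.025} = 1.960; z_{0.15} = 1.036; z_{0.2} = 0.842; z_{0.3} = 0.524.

With allocation ratio k = n₂/n₁ = 3, Var(x̄₁−x̄₂) = σ²(1/n₁ + 1/(k·n₁)) = σ²·(k+1)/(k·n₁).
So n₁ = (1 + 1/k)·((z_{α} + z_β)/d)² = 1.333 × (2.996/0.98)².
n₁ = 1.333 × 9.35 = 12.5.
Round up: n₁ = 13, giving n₂ = 3 × 13 = 39.

n₁ = 13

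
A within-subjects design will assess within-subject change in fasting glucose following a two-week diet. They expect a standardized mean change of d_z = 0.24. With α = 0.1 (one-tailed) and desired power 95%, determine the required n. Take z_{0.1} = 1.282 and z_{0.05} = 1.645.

For a paired (one-sample on differences) test: n = ((z_{α} + z_β) / d)².
z_{α} + z_β = 1.282 + 1.645 = 2.927.
n = (2.927 / 0.24)² = 12.196² = 148.74.
Round up.

n = 149 pairs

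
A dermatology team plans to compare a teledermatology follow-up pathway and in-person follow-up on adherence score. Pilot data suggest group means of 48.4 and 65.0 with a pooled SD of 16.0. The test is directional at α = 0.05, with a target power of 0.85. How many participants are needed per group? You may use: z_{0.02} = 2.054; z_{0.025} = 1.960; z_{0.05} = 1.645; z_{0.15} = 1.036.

n = 14 per group

Cohen's d = |M₁ − M₂| / SD_pooled = |48.4 − 65.0| / 16.0 = 16.6 / 16.0 = 1.038.
For two independent groups with equal n: n = 2·((z_{α} + z_β) / d)².
z_{α} + z_β = 1.645 + 1.036 = 2.681.
n = 2 × (2.681 / 1.038)² = 2 × 2.583² = 2 × 6.67 = 13.3.
Round up to the next whole participant.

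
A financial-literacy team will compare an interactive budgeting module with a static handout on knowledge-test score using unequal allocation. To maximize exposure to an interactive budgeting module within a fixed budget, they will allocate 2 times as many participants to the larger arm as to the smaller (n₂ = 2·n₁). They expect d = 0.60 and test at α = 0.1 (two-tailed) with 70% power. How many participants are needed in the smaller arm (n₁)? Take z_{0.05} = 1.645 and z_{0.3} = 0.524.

n₁ = 20

With allocation ratio k = n₂/n₁ = 2, Var(x̄₁−x̄₂) = σ²(1/n₁ + 1/(k·n₁)) = σ²·(k+1)/(k·n₁).
So n₁ = (1 + 1/k)·((z_{α/2} + z_β)/d)² = 1.500 × (2.169/0.60)².
n₁ = 1.500 × 13.07 = 19.6.
Round up: n₁ = 20, giving n₂ = 2 × 20 = 40.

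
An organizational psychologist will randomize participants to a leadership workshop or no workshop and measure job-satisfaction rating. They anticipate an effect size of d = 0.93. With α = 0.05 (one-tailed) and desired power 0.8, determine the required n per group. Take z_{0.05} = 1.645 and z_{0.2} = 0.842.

For two independent groups with equal n: n = 2·((z_{α} + z_β) / d)².
z_{α} + z_β = 1.645 + 0.842 = 2.487.
n = 2 × (2.487 / 0.93)² = 2 × 2.674² = 2 × 7.15 = 14.3.
Round up to the next whole participant.

n = 15 per group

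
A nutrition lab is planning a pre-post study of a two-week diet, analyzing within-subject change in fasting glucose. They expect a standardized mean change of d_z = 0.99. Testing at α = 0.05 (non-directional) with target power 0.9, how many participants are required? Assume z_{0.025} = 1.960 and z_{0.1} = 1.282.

n = 11 pairs

For a paired (one-sample on differences) test: n = ((z_{α/2} + z_β) / d)².
z_{α/2} + z_β = 1.960 + 1.282 = 3.242.
n = (3.242 / 0.99)² = 3.275² = 10.72.
Round up.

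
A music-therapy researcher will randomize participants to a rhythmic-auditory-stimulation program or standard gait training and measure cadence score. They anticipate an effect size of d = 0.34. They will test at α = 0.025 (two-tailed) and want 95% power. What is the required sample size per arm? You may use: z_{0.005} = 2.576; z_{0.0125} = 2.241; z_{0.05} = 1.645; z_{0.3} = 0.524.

For two independent groups with equal n: n = 2·((z_{α/2} + z_β) / d)².
z_{α/2} + z_β = 2.241 + 1.645 = 3.886.
n = 2 × (3.886 / 0.34)² = 2 × 11.429² = 2 × 130.63 = 261.3.
Round up to the next whole participant.

n = 262 per group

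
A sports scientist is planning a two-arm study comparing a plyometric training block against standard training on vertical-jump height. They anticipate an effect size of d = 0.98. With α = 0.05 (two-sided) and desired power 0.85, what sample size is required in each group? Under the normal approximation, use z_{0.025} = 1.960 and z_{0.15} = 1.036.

For two independent groups with equal n: n = 2·((z_{α/2} + z_β) / d)².
z_{α/2} + z_β = 1.960 + 1.036 = 2.996.
n = 2 × (2.996 / 0.98)² = 2 × 3.057² = 2 × 9.35 = 18.7.
Round up to the next whole participant.

n = 19 per group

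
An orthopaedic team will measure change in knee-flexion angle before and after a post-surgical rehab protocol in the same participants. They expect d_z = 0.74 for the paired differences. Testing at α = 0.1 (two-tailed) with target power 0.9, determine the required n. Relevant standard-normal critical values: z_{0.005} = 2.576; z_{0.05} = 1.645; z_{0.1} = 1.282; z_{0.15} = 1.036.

n = 16 pairs

For a paired (one-sample on differences) test: n = ((z_{α/2} + z_β) / d)².
z_{α/2} + z_β = 1.645 + 1.282 = 2.927.
n = (2.927 / 0.74)² = 3.955² = 15.65.
Round up.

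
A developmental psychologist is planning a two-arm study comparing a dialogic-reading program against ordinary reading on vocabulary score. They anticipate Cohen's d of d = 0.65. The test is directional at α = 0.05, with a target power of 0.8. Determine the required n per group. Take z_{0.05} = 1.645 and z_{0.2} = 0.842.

n = 30 per group

For two independent groups with equal n: n = 2·((z_{α} + z_β) / d)².
z_{α} + z_β = 1.645 + 0.842 = 2.487.
n = 2 × (2.487 / 0.65)² = 2 × 3.826² = 2 × 14.64 = 29.3.
Round up to the next whole participant.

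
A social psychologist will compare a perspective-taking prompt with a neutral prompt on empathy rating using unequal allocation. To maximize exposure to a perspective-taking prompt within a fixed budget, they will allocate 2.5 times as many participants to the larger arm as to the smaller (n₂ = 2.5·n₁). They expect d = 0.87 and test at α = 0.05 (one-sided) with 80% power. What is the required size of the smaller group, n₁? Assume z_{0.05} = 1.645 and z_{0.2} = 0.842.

n₁ = 12

With allocation ratio k = n₂/n₁ = 2.5, Var(x̄₁−x̄₂) = σ²(1/n₁ + 1/(k·n₁)) = σ²·(k+1)/(k·n₁).
So n₁ = (1 + 1/k)·((z_{α} + z_β)/d)² = 1.400 × (2.487/0.87)².
n₁ = 1.400 × 8.17 = 11.4.
Round up: n₁ = 12, giving n₂ = 2.5 × 12 = 30.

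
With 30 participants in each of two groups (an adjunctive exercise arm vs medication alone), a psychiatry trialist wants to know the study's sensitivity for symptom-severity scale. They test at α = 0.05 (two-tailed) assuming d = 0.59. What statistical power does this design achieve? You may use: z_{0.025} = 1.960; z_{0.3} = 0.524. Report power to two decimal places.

For two equal groups, power = Φ(d·√(n/2) − z_{α/2}).
d·√(n/2) = 0.59 × √(30/2) = 0.59 × 3.873 = 2.285.
z_β = 2.285 − 1.960 = 0.325.
Power = Φ(0.325) = 0.627.

power ≈ 0.63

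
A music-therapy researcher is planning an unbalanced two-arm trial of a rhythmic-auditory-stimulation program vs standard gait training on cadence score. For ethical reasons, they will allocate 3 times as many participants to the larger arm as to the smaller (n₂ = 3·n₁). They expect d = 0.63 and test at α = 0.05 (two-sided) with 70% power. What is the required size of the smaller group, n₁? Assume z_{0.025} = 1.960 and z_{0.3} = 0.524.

With allocation ratio k = n₂/n₁ = 3, Var(x̄₁−x̄₂) = σ²(1/n₁ + 1/(k·n₁)) = σ²·(k+1)/(k·n₁).
So n₁ = (1 + 1/k)·((z_{α/2} + z_β)/d)² = 1.333 × (2.484/0.63)².
n₁ = 1.333 × 15.55 = 20.7.
Round up: n₁ = 21, giving n₂ = 3 × 21 = 63.

n₁ = 21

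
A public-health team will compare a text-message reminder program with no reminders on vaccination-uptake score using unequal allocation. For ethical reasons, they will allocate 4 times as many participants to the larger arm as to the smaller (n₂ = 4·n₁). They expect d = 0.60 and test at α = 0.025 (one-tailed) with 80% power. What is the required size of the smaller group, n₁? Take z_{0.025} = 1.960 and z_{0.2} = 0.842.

n₁ = 28

With allocation ratio k = n₂/n₁ = 4, Var(x̄₁−x̄₂) = σ²(1/n₁ + 1/(k·n₁)) = σ²·(k+1)/(k·n₁).
So n₁ = (1 + 1/k)·((z_{α} + z_β)/d)² = 1.250 × (2.802/0.60)².
n₁ = 1.250 × 21.81 = 27.3.
Round up: n₁ = 28, giving n₂ = 4 × 28 = 112.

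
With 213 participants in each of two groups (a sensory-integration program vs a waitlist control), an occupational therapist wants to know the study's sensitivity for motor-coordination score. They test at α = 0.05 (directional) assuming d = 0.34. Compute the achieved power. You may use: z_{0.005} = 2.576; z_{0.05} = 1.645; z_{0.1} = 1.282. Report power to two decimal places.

For two equal groups, power = Φ(d·√(n/2) − z_{α}).
d·√(n/2) = 0.34 × √(213/2) = 0.34 × 10.320 = 3.509.
z_β = 3.509 − 1.645 = 1.864.
Power = Φ(1.864) = 0.969.

power ≈ 0.97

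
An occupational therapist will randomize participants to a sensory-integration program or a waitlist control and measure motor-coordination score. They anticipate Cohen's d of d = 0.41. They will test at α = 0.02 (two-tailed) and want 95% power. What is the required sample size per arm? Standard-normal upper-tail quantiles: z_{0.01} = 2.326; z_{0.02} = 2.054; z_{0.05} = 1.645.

n = 188 per group

For two independent groups with equal n: n = 2·((z_{α/2} + z_β) / d)².
z_{α/2} + z_β = 2.326 + 1.645 = 3.971.
n = 2 × (3.971 / 0.41)² = 2 × 9.685² = 2 × 93.81 = 187.6.
Round up to the next whole participant.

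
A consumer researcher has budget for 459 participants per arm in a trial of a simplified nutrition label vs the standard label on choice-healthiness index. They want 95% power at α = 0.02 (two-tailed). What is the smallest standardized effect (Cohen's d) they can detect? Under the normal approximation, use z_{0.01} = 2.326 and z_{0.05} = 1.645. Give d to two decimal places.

d_min ≈ 0.26

For two independent groups of n = 459 each: d_min = (z_{α/2} + z_β)·√(2/n).
z-sum = 2.326 + 1.645 = 3.971.
d_min = 3.971 × √(2/459) = 3.971 × 0.0660 = 0.262.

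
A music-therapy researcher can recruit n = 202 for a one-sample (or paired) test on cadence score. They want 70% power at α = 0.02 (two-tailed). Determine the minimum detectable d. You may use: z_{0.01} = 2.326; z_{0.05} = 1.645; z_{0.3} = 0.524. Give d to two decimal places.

For a single sample (or paired design) of n = 202: d_min = (z_{α/2} + z_β)/√n.
z-sum = 2.326 + 0.524 = 2.850.
d_min = 2.850 / √202 = 2.850 / 14.213 = 0.201.

d_min ≈ 0.20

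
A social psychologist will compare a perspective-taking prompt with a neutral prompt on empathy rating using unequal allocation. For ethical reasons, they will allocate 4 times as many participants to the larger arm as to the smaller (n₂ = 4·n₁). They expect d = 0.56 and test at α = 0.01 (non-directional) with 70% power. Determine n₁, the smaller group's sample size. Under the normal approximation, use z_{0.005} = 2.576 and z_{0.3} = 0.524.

With allocation ratio k = n₂/n₁ = 4, Var(x̄₁−x̄₂) = σ²(1/n₁ + 1/(k·n₁)) = σ²·(k+1)/(k·n₁).
So n₁ = (1 + 1/k)·((z_{α/2} + z_β)/d)² = 1.250 × (3.100/0.56)².
n₁ = 1.250 × 30.64 = 38.3.
Round up: n₁ = 39, giving n₂ = 4 × 39 = 156.

n₁ = 39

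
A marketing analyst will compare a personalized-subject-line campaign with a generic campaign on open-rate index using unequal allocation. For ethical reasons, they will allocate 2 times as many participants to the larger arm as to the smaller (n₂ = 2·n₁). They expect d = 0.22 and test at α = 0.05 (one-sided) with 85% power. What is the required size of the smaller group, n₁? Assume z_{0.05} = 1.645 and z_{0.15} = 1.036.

With allocation ratio k = n₂/n₁ = 2, Var(x̄₁−x̄₂) = σ²(1/n₁ + 1/(k·n₁)) = σ²·(k+1)/(k·n₁).
So n₁ = (1 + 1/k)·((z_{α} + z_β)/d)² = 1.500 × (2.681/0.22)².
n₁ = 1.500 × 148.51 = 222.8.
Round up: n₁ = 223, giving n₂ = 2 × 223 = 446.

n₁ = 223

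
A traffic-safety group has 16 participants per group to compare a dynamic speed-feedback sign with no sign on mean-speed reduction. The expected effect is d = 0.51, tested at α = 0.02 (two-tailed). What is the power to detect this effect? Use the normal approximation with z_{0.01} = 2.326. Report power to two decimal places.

power ≈ 0.19

For two equal groups, power = Φ(d·√(n/2) − z_{α/2}).
d·√(n/2) = 0.51 × √(16/2) = 0.51 × 2.828 = 1.442.
z_β = 1.442 − 2.326 = -0.884.
Power = Φ(-0.884) = 0.188.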